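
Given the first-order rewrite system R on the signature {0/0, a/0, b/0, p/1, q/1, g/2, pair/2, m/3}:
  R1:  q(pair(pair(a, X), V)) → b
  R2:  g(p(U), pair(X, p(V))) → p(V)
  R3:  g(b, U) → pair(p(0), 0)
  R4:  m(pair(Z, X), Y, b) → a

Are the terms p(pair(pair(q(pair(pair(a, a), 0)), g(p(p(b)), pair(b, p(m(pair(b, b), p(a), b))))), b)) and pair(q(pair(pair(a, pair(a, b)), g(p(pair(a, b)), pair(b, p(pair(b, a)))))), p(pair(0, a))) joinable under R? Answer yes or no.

no — NF(t₁) = p(pair(pair(b, p(a)), b)), NF(t₂) = pair(b, p(pair(0, a)))

Reduce t₁ = p(pair(pair(q(pair(pair(a, a), 0)), g(p(p(b)), pair(b, p(m(pair(b, b), p(a), b))))), b)):
1. p(pair(pair(q(pair(pair(a, a), 0)), g(p(p(b)), pair(b, p(m(pair(b, b), p(a), b))))), b))  →  p(pair(pair(b, g(p(p(b)), pair(b, p(m(pair(b, b), p(a), b))))), b))   [R1 at 1.1.1]
2. p(pair(pair(b, g(p(p(b)), pair(b, p(m(pair(b, b), p(a), b))))), b))  →  p(pair(pair(b, p(m(pair(b, b), p(a), b))), b))   [R2 at 1.1.2]
3. p(pair(pair(b, p(m(pair(b, b), p(a), b))), b))  →  p(pair(pair(b, p(a)), b))   [R4 at 1.1.2.1]

Reduce t₂ = pair(q(pair(pair(a, pair(a, b)), g(p(pair(a, b)), pair(b, p(pair(b, a)))))), p(pair(0, a))):
1. pair(q(pair(pair(a, pair(a, b)), g(p(pair(a, b)), pair(b, p(pair(b, a)))))), p(pair(0, a)))  →  pair(b, p(pair(0, a)))   [R1 at 1]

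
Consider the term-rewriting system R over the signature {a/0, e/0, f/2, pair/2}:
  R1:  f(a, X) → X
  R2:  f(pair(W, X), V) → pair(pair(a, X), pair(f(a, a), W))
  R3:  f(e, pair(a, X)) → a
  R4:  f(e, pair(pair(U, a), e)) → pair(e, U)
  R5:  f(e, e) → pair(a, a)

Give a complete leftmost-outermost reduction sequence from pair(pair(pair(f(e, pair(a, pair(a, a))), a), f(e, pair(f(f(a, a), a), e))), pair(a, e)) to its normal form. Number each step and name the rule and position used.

pair(pair(pair(a, a), a), pair(a, e))

1. pair(pair(pair(f(e, pair(a, pair(a, a))), a), f(e, pair(f(f(a, a), a), e))), pair(a, e))  →  pair(pair(pair(a, a), f(e, pair(f(f(a, a), a), e))), pair(a, e))   [R3 at 1.1.1]
2. pair(pair(pair(a, a), f(e, pair(f(f(a, a), a), e))), pair(a, e))  →  pair(pair(pair(a, a), f(e, pair(f(a, a), e))), pair(a, e))   [R1 at 1.2.2.1.1]
3. pair(pair(pair(a, a), f(e, pair(f(a, a), e))), pair(a, e))  →  pair(pair(pair(a, a), f(e, pair(a, e))), pair(a, e))   [R1 at 1.2.2.1]
4. pair(pair(pair(a, a), f(e, pair(a, e))), pair(a, e))  →  pair(pair(pair(a, a), a), pair(a, e))   [R3 at 1.2]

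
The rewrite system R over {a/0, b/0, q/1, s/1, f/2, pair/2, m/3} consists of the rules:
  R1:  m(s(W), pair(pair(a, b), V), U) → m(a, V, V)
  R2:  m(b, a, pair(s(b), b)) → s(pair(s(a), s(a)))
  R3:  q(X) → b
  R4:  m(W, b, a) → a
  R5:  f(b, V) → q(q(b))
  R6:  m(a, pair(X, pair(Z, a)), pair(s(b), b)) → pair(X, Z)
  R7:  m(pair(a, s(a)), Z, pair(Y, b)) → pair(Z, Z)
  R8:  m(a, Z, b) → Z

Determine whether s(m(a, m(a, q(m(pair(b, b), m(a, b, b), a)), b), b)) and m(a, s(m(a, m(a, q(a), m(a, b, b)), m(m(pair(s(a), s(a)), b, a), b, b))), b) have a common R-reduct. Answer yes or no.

yes — NF(t₁) = s(b), NF(t₂) = s(b)

Reduce t₁ = s(m(a, m(a, q(m(pair(b, b), m(a, b, b), a)), b), b)):
1. s(m(a, m(a, q(m(pair(b, b), m(a, b, b), a)), b), b))  →  s(m(a, q(m(pair(b, b), m(a, b, b), a)), b))   [R8 at 1]
2. s(m(a, q(m(pair(b, b), m(a, b, b), a)), b))  →  s(q(m(pair(b, b), m(a, b, b), a)))   [R8 at 1]
3. s(q(m(pair(b, b), m(a, b, b), a)))  →  s(b)   [R3 at 1]

Reduce t₂ = m(a, s(m(a, m(a, q(a), m(a, b, b)), m(m(pair(s(a), s(a)), b, a), b, b))), b):
1. m(a, s(m(a, m(a, q(a), m(a, b, b)), m(m(pair(s(a), s(a)), b, a), b, b))), b)  →  s(m(a, m(a, q(a), m(a, b, b)), m(m(pair(s(a), s(a)), b, a), b, b)))   [R8 at ε]
2. s(m(a, m(a, q(a), m(a, b, b)), m(m(pair(s(a), s(a)), b, a), b, b)))  →  s(m(a, m(a, b, m(a, b, b)), m(m(pair(s(a), s(a)), b, a), b, b)))   [R3 at 1.2.2]
3. s(m(a, m(a, b, m(a, b, b)), m(m(pair(s(a), s(a)), b, a), b, b)))  →  s(m(a, m(a, b, b), m(m(pair(s(a), s(a)), b, a), b, b)))   [R8 at 1.2.3]
4. s(m(a, m(a, b, b), m(m(pair(s(a), s(a)), b, a), b, b)))  →  s(m(a, b, m(m(pair(s(a), s(a)), b, a), b, b)))   [R8 at 1.2]
5. s(m(a, b, m(m(pair(s(a), s(a)), b, a), b, b)))  →  s(m(a, b, m(a, b, b)))   [R4 at 1.3.1]
6. s(m(a, b, m(a, b, b)))  →  s(m(a, b, b))   [R8 at 1.3]
7. s(m(a, b, b))  →  s(b)   [R8 at 1]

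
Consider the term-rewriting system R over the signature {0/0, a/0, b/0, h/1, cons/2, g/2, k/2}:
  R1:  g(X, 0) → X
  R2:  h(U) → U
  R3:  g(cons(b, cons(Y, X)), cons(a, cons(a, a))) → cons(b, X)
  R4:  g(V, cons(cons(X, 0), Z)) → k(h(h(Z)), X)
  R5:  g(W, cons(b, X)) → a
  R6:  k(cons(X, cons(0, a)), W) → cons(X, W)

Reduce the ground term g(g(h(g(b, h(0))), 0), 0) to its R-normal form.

b

1. g(g(h(g(b, h(0))), 0), 0)  →  g(h(g(b, h(0))), 0)   [R1 at ε]
2. g(h(g(b, h(0))), 0)  →  h(g(b, h(0)))   [R1 at ε]
3. h(g(b, h(0)))  →  g(b, h(0))   [R2 at ε]
4. g(b, h(0))  →  g(b, 0)   [R2 at 2]
5. g(b, 0)  →  b   [R1 at ε]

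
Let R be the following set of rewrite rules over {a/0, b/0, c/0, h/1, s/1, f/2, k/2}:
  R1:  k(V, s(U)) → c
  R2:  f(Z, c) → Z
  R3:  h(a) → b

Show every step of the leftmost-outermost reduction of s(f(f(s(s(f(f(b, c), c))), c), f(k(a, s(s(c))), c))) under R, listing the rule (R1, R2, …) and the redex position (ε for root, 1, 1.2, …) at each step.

s(s(s(b)))

1. s(f(f(s(s(f(f(b, c), c))), c), f(k(a, s(s(c))), c)))  →  s(f(s(s(f(f(b, c), c))), f(k(a, s(s(c))), c)))   [R2 at 1.1]
2. s(f(s(s(f(f(b, c), c))), f(k(a, s(s(c))), c)))  →  s(f(s(s(f(b, c))), f(k(a, s(s(c))), c)))   [R2 at 1.1.1.1]
3. s(f(s(s(f(b, c))), f(k(a, s(s(c))), c)))  →  s(f(s(s(b)), f(k(a, s(s(c))), c)))   [R2 at 1.1.1.1]
4. s(f(s(s(b)), f(k(a, s(s(c))), c)))  →  s(f(s(s(b)), k(a, s(s(c)))))   [R2 at 1.2]
5. s(f(s(s(b)), k(a, s(s(c)))))  →  s(f(s(s(b)), c))   [R1 at 1.2]
6. s(f(s(s(b)), c))  →  s(s(s(b)))   [R2 at 1]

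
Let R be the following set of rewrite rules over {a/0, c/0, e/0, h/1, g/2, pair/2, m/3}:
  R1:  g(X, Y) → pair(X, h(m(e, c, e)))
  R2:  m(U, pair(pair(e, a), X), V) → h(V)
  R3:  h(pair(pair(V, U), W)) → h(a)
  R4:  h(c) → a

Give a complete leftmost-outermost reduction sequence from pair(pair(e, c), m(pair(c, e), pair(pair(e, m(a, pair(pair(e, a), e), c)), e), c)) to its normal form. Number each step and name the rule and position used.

pair(pair(e, c), a)

1. pair(pair(e, c), m(pair(c, e), pair(pair(e, m(a, pair(pair(e, a), e), c)), e), c))  →  pair(pair(e, c), m(pair(c, e), pair(pair(e, h(c)), e), c))   [R2 at 2.2.1.2]
2. pair(pair(e, c), m(pair(c, e), pair(pair(e, h(c)), e), c))  →  pair(pair(e, c), m(pair(c, e), pair(pair(e, a), e), c))   [R4 at 2.2.1.2]
3. pair(pair(e, c), m(pair(c, e), pair(pair(e, a), e), c))  →  pair(pair(e, c), h(c))   [R2 at 2]
4. pair(pair(e, c), h(c))  →  pair(pair(e, c), a)   [R4 at 2]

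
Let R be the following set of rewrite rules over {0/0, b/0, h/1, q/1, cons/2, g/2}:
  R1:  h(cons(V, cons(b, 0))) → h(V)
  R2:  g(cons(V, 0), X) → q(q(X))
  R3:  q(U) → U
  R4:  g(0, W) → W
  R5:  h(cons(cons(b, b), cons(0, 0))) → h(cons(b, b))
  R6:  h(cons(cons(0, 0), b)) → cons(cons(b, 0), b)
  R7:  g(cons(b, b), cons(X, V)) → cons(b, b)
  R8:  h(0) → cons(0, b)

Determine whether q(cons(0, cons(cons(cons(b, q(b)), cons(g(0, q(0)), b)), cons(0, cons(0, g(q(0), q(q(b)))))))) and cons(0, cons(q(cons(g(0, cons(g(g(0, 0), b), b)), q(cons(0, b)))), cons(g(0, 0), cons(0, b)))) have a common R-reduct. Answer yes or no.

Reduce t₁ = q(cons(0, cons(cons(cons(b, q(b)), cons(g(0, q(0)), b)), cons(0, cons(0, g(q(0), q(q(b)))))))):
1. q(cons(0, cons(cons(cons(b, q(b)), cons(g(0, q(0)), b)), cons(0, cons(0, g(q(0), q(q(b))))))))  →  cons(0, cons(cons(cons(b, q(b)), cons(g(0, q(0)), b)), cons(0, cons(0, g(q(0), q(q(b)))))))   [R3 at ε]
2. cons(0, cons(cons(cons(b, q(b)), cons(g(0, q(0)), b)), cons(0, cons(0, g(q(0), q(q(b)))))))  →  cons(0, cons(cons(cons(b, b), cons(g(0, q(0)), b)), cons(0, cons(0, g(q(0), q(q(b)))))))   [R3 at 2.1.1.2]
3. cons(0, cons(cons(cons(b, b), cons(g(0, q(0)), b)), cons(0, cons(0, g(q(0), q(q(b)))))))  →  cons(0, cons(cons(cons(b, b), cons(q(0), b)), cons(0, cons(0, g(q(0), q(q(b)))))))   [R4 at 2.1.2.1]
4. cons(0, cons(cons(cons(b, b), cons(q(0), b)), cons(0, cons(0, g(q(0), q(q(b)))))))  →  cons(0, cons(cons(cons(b, b), cons(0, b)), cons(0, cons(0, g(q(0), q(q(b)))))))   [R3 at 2.1.2.1]
5. cons(0, cons(cons(cons(b, b), cons(0, b)), cons(0, cons(0, g(q(0), q(q(b)))))))  →  cons(0, cons(cons(cons(b, b), cons(0, b)), cons(0, cons(0, g(0, q(q(b)))))))   [R3 at 2.2.2.2.1]
6. cons(0, cons(cons(cons(b, b), cons(0, b)), cons(0, cons(0, g(0, q(q(b)))))))  →  cons(0, cons(cons(cons(b, b), cons(0, b)), cons(0, cons(0, q(q(b))))))   [R4 at 2.2.2.2]
7. cons(0, cons(cons(cons(b, b), cons(0, b)), cons(0, cons(0, q(q(b))))))  →  cons(0, cons(cons(cons(b, b), cons(0, b)), cons(0, cons(0, q(b)))))   [R3 at 2.2.2.2]
8. cons(0, cons(cons(cons(b, b), cons(0, b)), cons(0, cons(0, q(b)))))  →  cons(0, cons(cons(cons(b, b), cons(0, b)), cons(0, cons(0, b))))   [R3 at 2.2.2.2]

Reduce t₂ = cons(0, cons(q(cons(g(0, cons(g(g(0, 0), b), b)), q(cons(0, b)))), cons(g(0, 0), cons(0, b)))):
1. cons(0, cons(q(cons(g(0, cons(g(g(0, 0), b), b)), q(cons(0, b)))), cons(g(0, 0), cons(0, b))))  →  cons(0, cons(cons(g(0, cons(g(g(0, 0), b), b)), q(cons(0, b))), cons(g(0, 0), cons(0, b))))   [R3 at 2.1]
2. cons(0, cons(cons(g(0, cons(g(g(0, 0), b), b)), q(cons(0, b))), cons(g(0, 0), cons(0, b))))  →  cons(0, cons(cons(cons(g(g(0, 0), b), b), q(cons(0, b))), cons(g(0, 0), cons(0, b))))   [R4 at 2.1.1]
3. cons(0, cons(cons(cons(g(g(0, 0), b), b), q(cons(0, b))), cons(g(0, 0), cons(0, b))))  →  cons(0, cons(cons(cons(g(0, b), b), q(cons(0, b))), cons(g(0, 0), cons(0, b))))   [R4 at 2.1.1.1.1]
4. cons(0, cons(cons(cons(g(0, b), b), q(cons(0, b))), cons(g(0, 0), cons(0, b))))  →  cons(0, cons(cons(cons(b, b), q(cons(0, b))), cons(g(0, 0), cons(0, b))))   [R4 at 2.1.1.1]
5. cons(0, cons(cons(cons(b, b), q(cons(0, b))), cons(g(0, 0), cons(0, b))))  →  cons(0, cons(cons(cons(b, b), cons(0, b)), cons(g(0, 0), cons(0, b))))   [R3 at 2.1.2]
6. cons(0, cons(cons(cons(b, b), cons(0, b)), cons(g(0, 0), cons(0, b))))  →  cons(0, cons(cons(cons(b, b), cons(0, b)), cons(0, cons(0, b))))   [R4 at 2.2.1]

yes — NF(t₁) = cons(0, cons(cons(cons(b, b), cons(0, b)), cons(0, cons(0, b)))), NF(t₂) = cons(0, cons(cons(cons(b, b), cons(0, b)), cons(0, cons(0, b))))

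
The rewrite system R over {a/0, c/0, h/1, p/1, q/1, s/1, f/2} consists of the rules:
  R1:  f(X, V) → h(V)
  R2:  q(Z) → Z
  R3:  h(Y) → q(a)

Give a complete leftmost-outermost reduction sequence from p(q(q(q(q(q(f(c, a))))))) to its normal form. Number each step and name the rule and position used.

1. p(q(q(q(q(q(f(c, a)))))))  →  p(q(q(q(q(f(c, a))))))   [R2 at 1]
2. p(q(q(q(q(f(c, a))))))  →  p(q(q(q(f(c, a)))))   [R2 at 1]
3. p(q(q(q(f(c, a)))))  →  p(q(q(f(c, a))))   [R2 at 1]
4. p(q(q(f(c, a))))  →  p(q(f(c, a)))   [R2 at 1]
5. p(q(f(c, a)))  →  p(f(c, a))   [R2 at 1]
6. p(f(c, a))  →  p(h(a))   [R1 at 1]
7. p(h(a))  →  p(q(a))   [R3 at 1]
8. p(q(a))  →  p(a)   [R2 at 1]

p(a)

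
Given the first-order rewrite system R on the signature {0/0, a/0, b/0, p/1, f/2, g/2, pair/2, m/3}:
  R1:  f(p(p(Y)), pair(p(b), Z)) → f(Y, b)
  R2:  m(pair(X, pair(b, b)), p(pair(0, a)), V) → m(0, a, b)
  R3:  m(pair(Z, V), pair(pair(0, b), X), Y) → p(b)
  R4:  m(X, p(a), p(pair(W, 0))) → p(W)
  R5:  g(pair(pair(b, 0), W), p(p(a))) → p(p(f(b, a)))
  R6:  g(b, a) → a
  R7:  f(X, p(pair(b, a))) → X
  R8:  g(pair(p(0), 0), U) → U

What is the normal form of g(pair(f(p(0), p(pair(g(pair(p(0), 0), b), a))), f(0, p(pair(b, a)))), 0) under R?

1. g(pair(f(p(0), p(pair(g(pair(p(0), 0), b), a))), f(0, p(pair(b, a)))), 0)  →  g(pair(f(p(0), p(pair(b, a))), f(0, p(pair(b, a)))), 0)   [R8 at 1.1.2.1.1]
2. g(pair(f(p(0), p(pair(b, a))), f(0, p(pair(b, a)))), 0)  →  g(pair(p(0), f(0, p(pair(b, a)))), 0)   [R7 at 1.1]
3. g(pair(p(0), f(0, p(pair(b, a)))), 0)  →  g(pair(p(0), 0), 0)   [R7 at 1.2]
4. g(pair(p(0), 0), 0)  →  0   [R8 at ε]

0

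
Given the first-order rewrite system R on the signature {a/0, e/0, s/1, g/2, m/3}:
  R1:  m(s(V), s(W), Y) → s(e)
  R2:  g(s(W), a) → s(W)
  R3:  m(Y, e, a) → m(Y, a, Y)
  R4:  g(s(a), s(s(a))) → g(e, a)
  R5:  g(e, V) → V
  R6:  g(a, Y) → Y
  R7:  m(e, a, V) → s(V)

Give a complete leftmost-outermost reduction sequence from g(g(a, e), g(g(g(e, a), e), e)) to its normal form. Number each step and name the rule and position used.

1. g(g(a, e), g(g(g(e, a), e), e))  →  g(e, g(g(g(e, a), e), e))   [R6 at 1]
2. g(e, g(g(g(e, a), e), e))  →  g(g(g(e, a), e), e)   [R5 at ε]
3. g(g(g(e, a), e), e)  →  g(g(a, e), e)   [R5 at 1.1]
4. g(g(a, e), e)  →  g(e, e)   [R6 at 1]
5. g(e, e)  →  e   [R5 at ε]

e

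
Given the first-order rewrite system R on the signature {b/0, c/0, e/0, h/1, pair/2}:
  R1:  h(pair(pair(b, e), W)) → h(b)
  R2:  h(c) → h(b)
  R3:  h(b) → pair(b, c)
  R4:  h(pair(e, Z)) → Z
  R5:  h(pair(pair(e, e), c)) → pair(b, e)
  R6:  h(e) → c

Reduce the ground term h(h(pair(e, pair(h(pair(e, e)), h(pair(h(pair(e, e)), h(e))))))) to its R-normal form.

1. h(h(pair(e, pair(h(pair(e, e)), h(pair(h(pair(e, e)), h(e)))))))  →  h(pair(h(pair(e, e)), h(pair(h(pair(e, e)), h(e)))))   [R4 at 1]
2. h(pair(h(pair(e, e)), h(pair(h(pair(e, e)), h(e)))))  →  h(pair(e, h(pair(h(pair(e, e)), h(e)))))   [R4 at 1.1]
3. h(pair(e, h(pair(h(pair(e, e)), h(e)))))  →  h(pair(h(pair(e, e)), h(e)))   [R4 at ε]
4. h(pair(h(pair(e, e)), h(e)))  →  h(pair(e, h(e)))   [R4 at 1.1]
5. h(pair(e, h(e)))  →  h(e)   [R4 at ε]
6. h(e)  →  c   [R6 at ε]

c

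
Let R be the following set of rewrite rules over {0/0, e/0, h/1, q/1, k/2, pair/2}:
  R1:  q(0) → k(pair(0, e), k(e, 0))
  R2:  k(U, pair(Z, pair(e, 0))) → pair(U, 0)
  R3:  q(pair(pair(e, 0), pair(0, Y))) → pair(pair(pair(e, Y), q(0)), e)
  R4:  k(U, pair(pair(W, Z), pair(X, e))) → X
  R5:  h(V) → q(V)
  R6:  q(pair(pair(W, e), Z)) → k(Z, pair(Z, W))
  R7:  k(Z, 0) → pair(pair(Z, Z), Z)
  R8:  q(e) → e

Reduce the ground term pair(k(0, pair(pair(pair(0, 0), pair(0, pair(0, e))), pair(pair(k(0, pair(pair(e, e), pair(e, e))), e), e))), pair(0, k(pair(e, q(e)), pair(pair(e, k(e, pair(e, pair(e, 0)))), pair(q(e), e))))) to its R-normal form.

pair(pair(e, e), pair(0, e))

1. pair(k(0, pair(pair(pair(0, 0), pair(0, pair(0, e))), pair(pair(k(0, pair(pair(e, e), pair(e, e))), e), e))), pair(0, k(pair(e, q(e)), pair(pair(e, k(e, pair(e, pair(e, 0)))), pair(q(e), e)))))  →  pair(pair(k(0, pair(pair(e, e), pair(e, e))), e), pair(0, k(pair(e, q(e)), pair(pair(e, k(e, pair(e, pair(e, 0)))), pair(q(e), e)))))   [R4 at 1]
2. pair(pair(k(0, pair(pair(e, e), pair(e, e))), e), pair(0, k(pair(e, q(e)), pair(pair(e, k(e, pair(e, pair(e, 0)))), pair(q(e), e)))))  →  pair(pair(e, e), pair(0, k(pair(e, q(e)), pair(pair(e, k(e, pair(e, pair(e, 0)))), pair(q(e), e)))))   [R4 at 1.1]
3. pair(pair(e, e), pair(0, k(pair(e, q(e)), pair(pair(e, k(e, pair(e, pair(e, 0)))), pair(q(e), e)))))  →  pair(pair(e, e), pair(0, q(e)))   [R4 at 2.2]
4. pair(pair(e, e), pair(0, q(e)))  →  pair(pair(e, e), pair(0, e))   [R8 at 2.2]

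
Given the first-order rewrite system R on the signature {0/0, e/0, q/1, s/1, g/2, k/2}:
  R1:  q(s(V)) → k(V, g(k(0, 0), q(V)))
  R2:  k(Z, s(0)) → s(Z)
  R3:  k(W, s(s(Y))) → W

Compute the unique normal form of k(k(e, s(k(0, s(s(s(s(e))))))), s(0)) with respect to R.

s(s(e))

1. k(k(e, s(k(0, s(s(s(s(e))))))), s(0))  →  s(k(e, s(k(0, s(s(s(s(e))))))))   [R2 at ε]
2. s(k(e, s(k(0, s(s(s(s(e))))))))  →  s(k(e, s(0)))   [R3 at 1.2.1]
3. s(k(e, s(0)))  →  s(s(e))   [R2 at 1]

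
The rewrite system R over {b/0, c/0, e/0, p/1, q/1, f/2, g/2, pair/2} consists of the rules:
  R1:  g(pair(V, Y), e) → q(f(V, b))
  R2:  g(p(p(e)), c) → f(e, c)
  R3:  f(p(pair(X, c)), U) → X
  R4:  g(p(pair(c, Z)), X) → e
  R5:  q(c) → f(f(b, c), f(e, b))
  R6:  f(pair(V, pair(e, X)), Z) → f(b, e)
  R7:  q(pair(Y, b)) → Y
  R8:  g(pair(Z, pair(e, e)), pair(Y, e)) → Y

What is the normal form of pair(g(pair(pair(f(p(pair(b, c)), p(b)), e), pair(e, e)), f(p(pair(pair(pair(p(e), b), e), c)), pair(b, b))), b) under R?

1. pair(g(pair(pair(f(p(pair(b, c)), p(b)), e), pair(e, e)), f(p(pair(pair(pair(p(e), b), e), c)), pair(b, b))), b)  →  pair(g(pair(pair(b, e), pair(e, e)), f(p(pair(pair(pair(p(e), b), e), c)), pair(b, b))), b)   [R3 at 1.1.1.1]
2. pair(g(pair(pair(b, e), pair(e, e)), f(p(pair(pair(pair(p(e), b), e), c)), pair(b, b))), b)  →  pair(g(pair(pair(b, e), pair(e, e)), pair(pair(p(e), b), e)), b)   [R3 at 1.2]
3. pair(g(pair(pair(b, e), pair(e, e)), pair(pair(p(e), b), e)), b)  →  pair(pair(p(e), b), b)   [R8 at 1]

pair(pair(p(e), b), b)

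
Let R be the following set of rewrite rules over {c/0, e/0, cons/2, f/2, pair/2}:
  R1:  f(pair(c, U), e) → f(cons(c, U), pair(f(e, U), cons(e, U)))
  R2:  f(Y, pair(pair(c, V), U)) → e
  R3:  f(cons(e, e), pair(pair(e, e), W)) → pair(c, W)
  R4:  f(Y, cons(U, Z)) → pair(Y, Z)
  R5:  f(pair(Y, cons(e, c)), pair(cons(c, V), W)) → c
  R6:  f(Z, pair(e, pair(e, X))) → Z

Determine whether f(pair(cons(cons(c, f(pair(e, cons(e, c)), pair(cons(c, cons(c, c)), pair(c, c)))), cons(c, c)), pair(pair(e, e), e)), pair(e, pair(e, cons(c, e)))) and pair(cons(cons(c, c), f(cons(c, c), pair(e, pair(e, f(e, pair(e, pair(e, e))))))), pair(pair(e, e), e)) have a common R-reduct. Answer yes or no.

Reduce t₁ = f(pair(cons(cons(c, f(pair(e, cons(e, c)), pair(cons(c, cons(c, c)), pair(c, c)))), cons(c, c)), pair(pair(e, e), e)), pair(e, pair(e, cons(c, e)))):
1. f(pair(cons(cons(c, f(pair(e, cons(e, c)), pair(cons(c, cons(c, c)), pair(c, c)))), cons(c, c)), pair(pair(e, e), e)), pair(e, pair(e, cons(c, e))))  →  pair(cons(cons(c, f(pair(e, cons(e, c)), pair(cons(c, cons(c, c)), pair(c, c)))), cons(c, c)), pair(pair(e, e), e))   [R6 at ε]
2. pair(cons(cons(c, f(pair(e, cons(e, c)), pair(cons(c, cons(c, c)), pair(c, c)))), cons(c, c)), pair(pair(e, e), e))  →  pair(cons(cons(c, c), cons(c, c)), pair(pair(e, e), e))   [R5 at 1.1.2]

Reduce t₂ = pair(cons(cons(c, c), f(cons(c, c), pair(e, pair(e, f(e, pair(e, pair(e, e))))))), pair(pair(e, e), e)):
1. pair(cons(cons(c, c), f(cons(c, c), pair(e, pair(e, f(e, pair(e, pair(e, e))))))), pair(pair(e, e), e))  →  pair(cons(cons(c, c), cons(c, c)), pair(pair(e, e), e))   [R6 at 1.2]

yes — NF(t₁) = pair(cons(cons(c, c), cons(c, c)), pair(pair(e, e), e)), NF(t₂) = pair(cons(cons(c, c), cons(c, c)), pair(pair(e, e), e))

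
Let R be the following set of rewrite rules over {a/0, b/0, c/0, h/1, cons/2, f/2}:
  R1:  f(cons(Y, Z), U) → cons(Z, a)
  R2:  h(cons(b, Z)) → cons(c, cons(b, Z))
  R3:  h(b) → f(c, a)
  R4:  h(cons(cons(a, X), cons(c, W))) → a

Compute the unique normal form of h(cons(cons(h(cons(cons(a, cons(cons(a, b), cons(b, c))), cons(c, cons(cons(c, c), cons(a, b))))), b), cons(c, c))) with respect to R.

a

1. h(cons(cons(h(cons(cons(a, cons(cons(a, b), cons(b, c))), cons(c, cons(cons(c, c), cons(a, b))))), b), cons(c, c)))  →  h(cons(cons(a, b), cons(c, c)))   [R4 at 1.1.1]
2. h(cons(cons(a, b), cons(c, c)))  →  a   [R4 at ε]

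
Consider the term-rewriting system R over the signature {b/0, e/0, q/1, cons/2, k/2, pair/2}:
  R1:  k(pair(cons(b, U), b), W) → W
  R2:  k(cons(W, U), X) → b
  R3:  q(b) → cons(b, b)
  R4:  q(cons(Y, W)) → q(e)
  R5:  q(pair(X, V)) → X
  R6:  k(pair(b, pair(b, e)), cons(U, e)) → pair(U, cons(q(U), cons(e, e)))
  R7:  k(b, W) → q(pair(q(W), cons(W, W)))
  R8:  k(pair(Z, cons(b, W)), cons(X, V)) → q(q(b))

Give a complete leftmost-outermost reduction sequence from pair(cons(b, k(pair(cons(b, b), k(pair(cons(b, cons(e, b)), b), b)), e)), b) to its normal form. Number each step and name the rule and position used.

pair(cons(b, e), b)

1. pair(cons(b, k(pair(cons(b, b), k(pair(cons(b, cons(e, b)), b), b)), e)), b)  →  pair(cons(b, k(pair(cons(b, b), b), e)), b)   [R1 at 1.2.1.2]
2. pair(cons(b, k(pair(cons(b, b), b), e)), b)  →  pair(cons(b, e), b)   [R1 at 1.2]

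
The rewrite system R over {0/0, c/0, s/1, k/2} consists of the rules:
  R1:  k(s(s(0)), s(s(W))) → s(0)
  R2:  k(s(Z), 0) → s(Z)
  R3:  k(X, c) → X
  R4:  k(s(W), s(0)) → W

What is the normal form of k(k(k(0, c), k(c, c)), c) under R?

0

1. k(k(k(0, c), k(c, c)), c)  →  k(k(0, c), k(c, c))   [R3 at ε]
2. k(k(0, c), k(c, c))  →  k(0, k(c, c))   [R3 at 1]
3. k(0, k(c, c))  →  k(0, c)   [R3 at 2]
4. k(0, c)  →  0   [R3 at ε]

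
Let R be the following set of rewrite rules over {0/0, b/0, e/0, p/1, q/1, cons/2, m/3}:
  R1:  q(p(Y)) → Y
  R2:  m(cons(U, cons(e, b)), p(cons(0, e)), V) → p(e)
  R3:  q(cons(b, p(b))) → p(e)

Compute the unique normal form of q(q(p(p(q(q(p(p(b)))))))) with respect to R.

b

1. q(q(p(p(q(q(p(p(b))))))))  →  q(p(q(q(p(p(b))))))   [R1 at 1]
2. q(p(q(q(p(p(b))))))  →  q(q(p(p(b))))   [R1 at ε]
3. q(q(p(p(b))))  →  q(p(b))   [R1 at 1]
4. q(p(b))  →  b   [R1 at ε]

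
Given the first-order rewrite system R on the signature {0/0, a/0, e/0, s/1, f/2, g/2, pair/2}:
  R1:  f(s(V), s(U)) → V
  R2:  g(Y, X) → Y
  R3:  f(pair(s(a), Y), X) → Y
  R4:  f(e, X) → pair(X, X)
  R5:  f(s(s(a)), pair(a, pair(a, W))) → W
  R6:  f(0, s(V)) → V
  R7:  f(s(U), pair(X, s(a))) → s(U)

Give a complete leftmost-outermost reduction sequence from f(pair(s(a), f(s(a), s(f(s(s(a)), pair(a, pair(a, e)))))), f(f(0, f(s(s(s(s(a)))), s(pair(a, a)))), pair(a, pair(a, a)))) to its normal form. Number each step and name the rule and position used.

a

1. f(pair(s(a), f(s(a), s(f(s(s(a)), pair(a, pair(a, e)))))), f(f(0, f(s(s(s(s(a)))), s(pair(a, a)))), pair(a, pair(a, a))))  →  f(s(a), s(f(s(s(a)), pair(a, pair(a, e)))))   [R3 at ε]
2. f(s(a), s(f(s(s(a)), pair(a, pair(a, e)))))  →  a   [R1 at ε]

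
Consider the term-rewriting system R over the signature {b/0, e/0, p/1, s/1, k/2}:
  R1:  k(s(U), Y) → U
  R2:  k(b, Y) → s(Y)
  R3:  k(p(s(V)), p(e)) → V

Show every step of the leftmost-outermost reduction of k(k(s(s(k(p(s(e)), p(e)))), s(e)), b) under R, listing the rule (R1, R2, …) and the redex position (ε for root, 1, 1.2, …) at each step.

1. k(k(s(s(k(p(s(e)), p(e)))), s(e)), b)  →  k(s(k(p(s(e)), p(e))), b)   [R1 at 1]
2. k(s(k(p(s(e)), p(e))), b)  →  k(p(s(e)), p(e))   [R1 at ε]
3. k(p(s(e)), p(e))  →  e   [R3 at ε]

e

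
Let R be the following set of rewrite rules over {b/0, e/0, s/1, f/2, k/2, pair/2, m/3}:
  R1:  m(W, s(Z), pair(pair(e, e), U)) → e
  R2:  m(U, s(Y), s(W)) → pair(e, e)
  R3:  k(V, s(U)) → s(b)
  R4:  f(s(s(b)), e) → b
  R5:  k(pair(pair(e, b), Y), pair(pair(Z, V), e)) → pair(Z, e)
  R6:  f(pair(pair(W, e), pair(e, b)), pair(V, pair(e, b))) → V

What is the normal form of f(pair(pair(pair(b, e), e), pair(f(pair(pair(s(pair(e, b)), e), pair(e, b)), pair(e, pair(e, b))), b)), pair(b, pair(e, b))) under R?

1. f(pair(pair(pair(b, e), e), pair(f(pair(pair(s(pair(e, b)), e), pair(e, b)), pair(e, pair(e, b))), b)), pair(b, pair(e, b)))  →  f(pair(pair(pair(b, e), e), pair(e, b)), pair(b, pair(e, b)))   [R6 at 1.2.1]
2. f(pair(pair(pair(b, e), e), pair(e, b)), pair(b, pair(e, b)))  →  b   [R6 at ε]

b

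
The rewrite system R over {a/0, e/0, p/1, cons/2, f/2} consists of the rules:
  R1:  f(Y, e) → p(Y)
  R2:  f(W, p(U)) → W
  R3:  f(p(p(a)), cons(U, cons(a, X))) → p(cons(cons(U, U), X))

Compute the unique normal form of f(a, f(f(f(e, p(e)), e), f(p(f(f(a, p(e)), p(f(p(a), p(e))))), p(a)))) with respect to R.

1. f(a, f(f(f(e, p(e)), e), f(p(f(f(a, p(e)), p(f(p(a), p(e))))), p(a))))  →  f(a, f(p(f(e, p(e))), f(p(f(f(a, p(e)), p(f(p(a), p(e))))), p(a))))   [R1 at 2.1]
2. f(a, f(p(f(e, p(e))), f(p(f(f(a, p(e)), p(f(p(a), p(e))))), p(a))))  →  f(a, f(p(e), f(p(f(f(a, p(e)), p(f(p(a), p(e))))), p(a))))   [R2 at 2.1.1]
3. f(a, f(p(e), f(p(f(f(a, p(e)), p(f(p(a), p(e))))), p(a))))  →  f(a, f(p(e), p(f(f(a, p(e)), p(f(p(a), p(e)))))))   [R2 at 2.2]
4. f(a, f(p(e), p(f(f(a, p(e)), p(f(p(a), p(e)))))))  →  f(a, p(e))   [R2 at 2]
5. f(a, p(e))  →  a   [R2 at ε]

a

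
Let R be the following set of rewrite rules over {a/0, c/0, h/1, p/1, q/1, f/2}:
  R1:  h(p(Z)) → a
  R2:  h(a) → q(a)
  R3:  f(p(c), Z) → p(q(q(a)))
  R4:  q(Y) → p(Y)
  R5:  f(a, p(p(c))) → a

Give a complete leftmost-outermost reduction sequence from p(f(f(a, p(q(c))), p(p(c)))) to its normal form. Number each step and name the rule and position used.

1. p(f(f(a, p(q(c))), p(p(c))))  →  p(f(f(a, p(p(c))), p(p(c))))   [R4 at 1.1.2.1]
2. p(f(f(a, p(p(c))), p(p(c))))  →  p(f(a, p(p(c))))   [R5 at 1.1]
3. p(f(a, p(p(c))))  →  p(a)   [R5 at 1]

p(a)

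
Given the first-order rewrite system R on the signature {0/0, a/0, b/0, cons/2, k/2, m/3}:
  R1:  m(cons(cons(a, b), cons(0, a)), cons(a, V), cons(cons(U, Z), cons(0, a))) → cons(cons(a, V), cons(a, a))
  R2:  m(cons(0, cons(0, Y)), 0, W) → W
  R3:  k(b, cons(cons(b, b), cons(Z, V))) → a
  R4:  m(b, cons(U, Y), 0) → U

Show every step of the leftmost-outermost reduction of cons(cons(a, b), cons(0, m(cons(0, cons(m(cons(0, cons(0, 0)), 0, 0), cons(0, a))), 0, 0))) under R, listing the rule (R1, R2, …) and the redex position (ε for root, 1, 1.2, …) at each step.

cons(cons(a, b), cons(0, 0))

1. cons(cons(a, b), cons(0, m(cons(0, cons(m(cons(0, cons(0, 0)), 0, 0), cons(0, a))), 0, 0)))  →  cons(cons(a, b), cons(0, m(cons(0, cons(0, cons(0, a))), 0, 0)))   [R2 at 2.2.1.2.1]
2. cons(cons(a, b), cons(0, m(cons(0, cons(0, cons(0, a))), 0, 0)))  →  cons(cons(a, b), cons(0, 0))   [R2 at 2.2]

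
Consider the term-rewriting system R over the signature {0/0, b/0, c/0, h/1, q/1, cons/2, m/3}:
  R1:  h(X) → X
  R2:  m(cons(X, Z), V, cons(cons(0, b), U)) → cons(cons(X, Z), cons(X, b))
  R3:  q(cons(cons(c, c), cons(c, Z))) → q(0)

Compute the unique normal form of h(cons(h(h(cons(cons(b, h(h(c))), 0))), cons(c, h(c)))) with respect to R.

1. h(cons(h(h(cons(cons(b, h(h(c))), 0))), cons(c, h(c))))  →  cons(h(h(cons(cons(b, h(h(c))), 0))), cons(c, h(c)))   [R1 at ε]
2. cons(h(h(cons(cons(b, h(h(c))), 0))), cons(c, h(c)))  →  cons(h(cons(cons(b, h(h(c))), 0)), cons(c, h(c)))   [R1 at 1]
3. cons(h(cons(cons(b, h(h(c))), 0)), cons(c, h(c)))  →  cons(cons(cons(b, h(h(c))), 0), cons(c, h(c)))   [R1 at 1]
4. cons(cons(cons(b, h(h(c))), 0), cons(c, h(c)))  →  cons(cons(cons(b, h(c)), 0), cons(c, h(c)))   [R1 at 1.1.2]
5. cons(cons(cons(b, h(c)), 0), cons(c, h(c)))  →  cons(cons(cons(b, c), 0), cons(c, h(c)))   [R1 at 1.1.2]
6. cons(cons(cons(b, c), 0), cons(c, h(c)))  →  cons(cons(cons(b, c), 0), cons(c, c))   [R1 at 2.2]

cons(cons(cons(b, c), 0), cons(c, c))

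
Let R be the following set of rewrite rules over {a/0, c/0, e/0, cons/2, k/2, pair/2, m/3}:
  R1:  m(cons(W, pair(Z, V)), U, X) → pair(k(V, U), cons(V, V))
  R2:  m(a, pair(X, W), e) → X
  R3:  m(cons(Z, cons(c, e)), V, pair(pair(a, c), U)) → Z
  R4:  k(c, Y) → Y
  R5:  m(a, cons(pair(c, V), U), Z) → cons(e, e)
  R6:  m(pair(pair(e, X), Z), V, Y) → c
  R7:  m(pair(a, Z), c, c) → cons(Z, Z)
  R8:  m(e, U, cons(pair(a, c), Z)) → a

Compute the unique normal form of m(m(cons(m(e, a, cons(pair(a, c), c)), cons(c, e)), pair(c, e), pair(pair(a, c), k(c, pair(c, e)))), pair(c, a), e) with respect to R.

1. m(m(cons(m(e, a, cons(pair(a, c), c)), cons(c, e)), pair(c, e), pair(pair(a, c), k(c, pair(c, e)))), pair(c, a), e)  →  m(m(e, a, cons(pair(a, c), c)), pair(c, a), e)   [R3 at 1]
2. m(m(e, a, cons(pair(a, c), c)), pair(c, a), e)  →  m(a, pair(c, a), e)   [R8 at 1]
3. m(a, pair(c, a), e)  →  c   [R2 at ε]

c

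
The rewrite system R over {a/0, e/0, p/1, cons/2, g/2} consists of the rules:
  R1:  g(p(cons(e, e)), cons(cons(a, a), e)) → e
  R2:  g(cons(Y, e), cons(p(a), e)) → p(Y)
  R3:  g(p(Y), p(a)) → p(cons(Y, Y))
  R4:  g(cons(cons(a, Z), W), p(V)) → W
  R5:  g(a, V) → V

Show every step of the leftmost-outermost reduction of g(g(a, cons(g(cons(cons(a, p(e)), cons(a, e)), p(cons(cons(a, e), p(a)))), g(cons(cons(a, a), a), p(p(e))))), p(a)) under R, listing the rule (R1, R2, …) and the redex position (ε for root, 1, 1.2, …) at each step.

a

1. g(g(a, cons(g(cons(cons(a, p(e)), cons(a, e)), p(cons(cons(a, e), p(a)))), g(cons(cons(a, a), a), p(p(e))))), p(a))  →  g(cons(g(cons(cons(a, p(e)), cons(a, e)), p(cons(cons(a, e), p(a)))), g(cons(cons(a, a), a), p(p(e)))), p(a))   [R5 at 1]
2. g(cons(g(cons(cons(a, p(e)), cons(a, e)), p(cons(cons(a, e), p(a)))), g(cons(cons(a, a), a), p(p(e)))), p(a))  →  g(cons(cons(a, e), g(cons(cons(a, a), a), p(p(e)))), p(a))   [R4 at 1.1]
3. g(cons(cons(a, e), g(cons(cons(a, a), a), p(p(e)))), p(a))  →  g(cons(cons(a, a), a), p(p(e)))   [R4 at ε]
4. g(cons(cons(a, a), a), p(p(e)))  →  a   [R4 at ε]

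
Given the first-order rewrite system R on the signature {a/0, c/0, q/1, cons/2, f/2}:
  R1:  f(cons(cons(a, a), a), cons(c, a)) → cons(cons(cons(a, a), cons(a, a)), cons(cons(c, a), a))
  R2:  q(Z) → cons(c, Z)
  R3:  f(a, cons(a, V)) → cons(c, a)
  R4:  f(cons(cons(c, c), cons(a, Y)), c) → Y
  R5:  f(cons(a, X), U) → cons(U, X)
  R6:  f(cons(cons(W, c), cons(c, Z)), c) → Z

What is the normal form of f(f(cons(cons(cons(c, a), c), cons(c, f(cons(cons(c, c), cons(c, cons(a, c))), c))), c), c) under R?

cons(c, c)

1. f(f(cons(cons(cons(c, a), c), cons(c, f(cons(cons(c, c), cons(c, cons(a, c))), c))), c), c)  →  f(f(cons(cons(c, c), cons(c, cons(a, c))), c), c)   [R6 at 1]
2. f(f(cons(cons(c, c), cons(c, cons(a, c))), c), c)  →  f(cons(a, c), c)   [R6 at 1]
3. f(cons(a, c), c)  →  cons(c, c)   [R5 at ε]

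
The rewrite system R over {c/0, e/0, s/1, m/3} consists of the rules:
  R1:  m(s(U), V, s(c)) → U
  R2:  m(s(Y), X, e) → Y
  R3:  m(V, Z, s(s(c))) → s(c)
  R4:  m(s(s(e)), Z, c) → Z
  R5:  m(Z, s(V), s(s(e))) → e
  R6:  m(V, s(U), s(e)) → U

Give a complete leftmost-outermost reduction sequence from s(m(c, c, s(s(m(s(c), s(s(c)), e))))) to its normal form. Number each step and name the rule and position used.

1. s(m(c, c, s(s(m(s(c), s(s(c)), e)))))  →  s(m(c, c, s(s(c))))   [R2 at 1.3.1.1]
2. s(m(c, c, s(s(c))))  →  s(s(c))   [R3 at 1]

s(s(c))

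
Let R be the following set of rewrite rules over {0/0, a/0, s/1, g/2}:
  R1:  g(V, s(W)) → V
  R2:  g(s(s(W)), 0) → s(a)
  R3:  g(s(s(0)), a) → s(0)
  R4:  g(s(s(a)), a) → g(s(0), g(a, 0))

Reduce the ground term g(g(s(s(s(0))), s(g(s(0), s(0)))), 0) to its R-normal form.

s(a)

1. g(g(s(s(s(0))), s(g(s(0), s(0)))), 0)  →  g(s(s(s(0))), 0)   [R1 at 1]
2. g(s(s(s(0))), 0)  →  s(a)   [R2 at ε]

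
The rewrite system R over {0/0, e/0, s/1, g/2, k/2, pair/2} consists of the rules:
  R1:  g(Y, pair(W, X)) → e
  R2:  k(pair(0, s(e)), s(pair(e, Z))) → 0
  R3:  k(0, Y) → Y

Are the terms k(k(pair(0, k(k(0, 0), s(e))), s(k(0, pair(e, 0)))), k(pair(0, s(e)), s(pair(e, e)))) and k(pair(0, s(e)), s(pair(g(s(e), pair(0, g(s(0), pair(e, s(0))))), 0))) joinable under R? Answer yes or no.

yes — NF(t₁) = 0, NF(t₂) = 0

Reduce t₁ = k(k(pair(0, k(k(0, 0), s(e))), s(k(0, pair(e, 0)))), k(pair(0, s(e)), s(pair(e, e)))):
1. k(k(pair(0, k(k(0, 0), s(e))), s(k(0, pair(e, 0)))), k(pair(0, s(e)), s(pair(e, e))))  →  k(k(pair(0, k(0, s(e))), s(k(0, pair(e, 0)))), k(pair(0, s(e)), s(pair(e, e))))   [R3 at 1.1.2.1]
2. k(k(pair(0, k(0, s(e))), s(k(0, pair(e, 0)))), k(pair(0, s(e)), s(pair(e, e))))  →  k(k(pair(0, s(e)), s(k(0, pair(e, 0)))), k(pair(0, s(e)), s(pair(e, e))))   [R3 at 1.1.2]
3. k(k(pair(0, s(e)), s(k(0, pair(e, 0)))), k(pair(0, s(e)), s(pair(e, e))))  →  k(k(pair(0, s(e)), s(pair(e, 0))), k(pair(0, s(e)), s(pair(e, e))))   [R3 at 1.2.1]
4. k(k(pair(0, s(e)), s(pair(e, 0))), k(pair(0, s(e)), s(pair(e, e))))  →  k(0, k(pair(0, s(e)), s(pair(e, e))))   [R2 at 1]
5. k(0, k(pair(0, s(e)), s(pair(e, e))))  →  k(pair(0, s(e)), s(pair(e, e)))   [R3 at ε]
6. k(pair(0, s(e)), s(pair(e, e)))  →  0   [R2 at ε]

Reduce t₂ = k(pair(0, s(e)), s(pair(g(s(e), pair(0, g(s(0), pair(e, s(0))))), 0))):
1. k(pair(0, s(e)), s(pair(g(s(e), pair(0, g(s(0), pair(e, s(0))))), 0)))  →  k(pair(0, s(e)), s(pair(e, 0)))   [R1 at 2.1.1]
2. k(pair(0, s(e)), s(pair(e, 0)))  →  0   [R2 at ε]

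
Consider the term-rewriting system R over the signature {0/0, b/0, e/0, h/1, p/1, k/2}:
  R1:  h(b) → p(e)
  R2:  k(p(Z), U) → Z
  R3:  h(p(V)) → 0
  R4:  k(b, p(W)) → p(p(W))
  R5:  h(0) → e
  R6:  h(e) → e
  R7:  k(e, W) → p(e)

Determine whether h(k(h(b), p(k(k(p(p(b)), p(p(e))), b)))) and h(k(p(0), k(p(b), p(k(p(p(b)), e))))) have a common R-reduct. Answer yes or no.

Reduce t₁ = h(k(h(b), p(k(k(p(p(b)), p(p(e))), b)))):
1. h(k(h(b), p(k(k(p(p(b)), p(p(e))), b))))  →  h(k(p(e), p(k(k(p(p(b)), p(p(e))), b))))   [R1 at 1.1]
2. h(k(p(e), p(k(k(p(p(b)), p(p(e))), b))))  →  h(e)   [R2 at 1]
3. h(e)  →  e   [R6 at ε]

Reduce t₂ = h(k(p(0), k(p(b), p(k(p(p(b)), e))))):
1. h(k(p(0), k(p(b), p(k(p(p(b)), e)))))  →  h(0)   [R2 at 1]
2. h(0)  →  e   [R5 at ε]

yes — NF(t₁) = e, NF(t₂) = e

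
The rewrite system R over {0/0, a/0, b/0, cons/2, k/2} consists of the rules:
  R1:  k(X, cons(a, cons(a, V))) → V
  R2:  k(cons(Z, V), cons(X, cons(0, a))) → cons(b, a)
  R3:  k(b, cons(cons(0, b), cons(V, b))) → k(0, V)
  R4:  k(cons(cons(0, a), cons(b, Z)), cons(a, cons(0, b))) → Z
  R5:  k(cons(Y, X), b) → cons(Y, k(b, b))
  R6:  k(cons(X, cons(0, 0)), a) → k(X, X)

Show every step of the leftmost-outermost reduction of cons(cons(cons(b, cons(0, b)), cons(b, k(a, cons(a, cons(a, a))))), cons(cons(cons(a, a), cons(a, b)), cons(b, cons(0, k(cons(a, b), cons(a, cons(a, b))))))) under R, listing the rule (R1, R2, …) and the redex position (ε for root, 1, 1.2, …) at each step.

cons(cons(cons(b, cons(0, b)), cons(b, a)), cons(cons(cons(a, a), cons(a, b)), cons(b, cons(0, b))))

1. cons(cons(cons(b, cons(0, b)), cons(b, k(a, cons(a, cons(a, a))))), cons(cons(cons(a, a), cons(a, b)), cons(b, cons(0, k(cons(a, b), cons(a, cons(a, b)))))))  →  cons(cons(cons(b, cons(0, b)), cons(b, a)), cons(cons(cons(a, a), cons(a, b)), cons(b, cons(0, k(cons(a, b), cons(a, cons(a, b)))))))   [R1 at 1.2.2]
2. cons(cons(cons(b, cons(0, b)), cons(b, a)), cons(cons(cons(a, a), cons(a, b)), cons(b, cons(0, k(cons(a, b), cons(a, cons(a, b)))))))  →  cons(cons(cons(b, cons(0, b)), cons(b, a)), cons(cons(cons(a, a), cons(a, b)), cons(b, cons(0, b))))   [R1 at 2.2.2.2]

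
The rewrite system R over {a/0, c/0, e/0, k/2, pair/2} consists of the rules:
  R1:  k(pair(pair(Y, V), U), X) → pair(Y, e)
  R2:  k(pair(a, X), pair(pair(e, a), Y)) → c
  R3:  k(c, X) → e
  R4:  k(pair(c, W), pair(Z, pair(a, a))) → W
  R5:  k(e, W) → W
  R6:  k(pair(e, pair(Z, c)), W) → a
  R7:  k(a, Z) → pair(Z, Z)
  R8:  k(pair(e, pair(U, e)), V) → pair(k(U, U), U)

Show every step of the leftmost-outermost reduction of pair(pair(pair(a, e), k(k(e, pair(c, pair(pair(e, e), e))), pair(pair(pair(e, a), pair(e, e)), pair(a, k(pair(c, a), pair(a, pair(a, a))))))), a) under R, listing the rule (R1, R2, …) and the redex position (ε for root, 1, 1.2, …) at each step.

pair(pair(pair(a, e), pair(pair(e, e), e)), a)

1. pair(pair(pair(a, e), k(k(e, pair(c, pair(pair(e, e), e))), pair(pair(pair(e, a), pair(e, e)), pair(a, k(pair(c, a), pair(a, pair(a, a))))))), a)  →  pair(pair(pair(a, e), k(pair(c, pair(pair(e, e), e)), pair(pair(pair(e, a), pair(e, e)), pair(a, k(pair(c, a), pair(a, pair(a, a))))))), a)   [R5 at 1.2.1]
2. pair(pair(pair(a, e), k(pair(c, pair(pair(e, e), e)), pair(pair(pair(e, a), pair(e, e)), pair(a, k(pair(c, a), pair(a, pair(a, a))))))), a)  →  pair(pair(pair(a, e), k(pair(c, pair(pair(e, e), e)), pair(pair(pair(e, a), pair(e, e)), pair(a, a)))), a)   [R4 at 1.2.2.2.2]
3. pair(pair(pair(a, e), k(pair(c, pair(pair(e, e), e)), pair(pair(pair(e, a), pair(e, e)), pair(a, a)))), a)  →  pair(pair(pair(a, e), pair(pair(e, e), e)), a)   [R4 at 1.2]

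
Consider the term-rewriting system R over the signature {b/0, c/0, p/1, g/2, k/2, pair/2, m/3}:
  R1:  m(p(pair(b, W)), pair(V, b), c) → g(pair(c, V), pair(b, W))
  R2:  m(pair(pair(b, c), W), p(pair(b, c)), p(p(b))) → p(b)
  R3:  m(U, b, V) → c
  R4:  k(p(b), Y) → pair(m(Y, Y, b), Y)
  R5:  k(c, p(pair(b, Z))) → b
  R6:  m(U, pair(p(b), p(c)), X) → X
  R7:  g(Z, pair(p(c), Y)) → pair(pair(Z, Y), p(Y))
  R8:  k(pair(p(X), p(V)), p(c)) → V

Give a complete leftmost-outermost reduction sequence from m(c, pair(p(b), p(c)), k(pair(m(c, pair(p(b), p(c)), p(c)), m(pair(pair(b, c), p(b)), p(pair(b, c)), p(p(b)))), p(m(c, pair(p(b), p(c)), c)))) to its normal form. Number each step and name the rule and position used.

1. m(c, pair(p(b), p(c)), k(pair(m(c, pair(p(b), p(c)), p(c)), m(pair(pair(b, c), p(b)), p(pair(b, c)), p(p(b)))), p(m(c, pair(p(b), p(c)), c))))  →  k(pair(m(c, pair(p(b), p(c)), p(c)), m(pair(pair(b, c), p(b)), p(pair(b, c)), p(p(b)))), p(m(c, pair(p(b), p(c)), c)))   [R6 at ε]
2. k(pair(m(c, pair(p(b), p(c)), p(c)), m(pair(pair(b, c), p(b)), p(pair(b, c)), p(p(b)))), p(m(c, pair(p(b), p(c)), c)))  →  k(pair(p(c), m(pair(pair(b, c), p(b)), p(pair(b, c)), p(p(b)))), p(m(c, pair(p(b), p(c)), c)))   [R6 at 1.1]
3. k(pair(p(c), m(pair(pair(b, c), p(b)), p(pair(b, c)), p(p(b)))), p(m(c, pair(p(b), p(c)), c)))  →  k(pair(p(c), p(b)), p(m(c, pair(p(b), p(c)), c)))   [R2 at 1.2]
4. k(pair(p(c), p(b)), p(m(c, pair(p(b), p(c)), c)))  →  k(pair(p(c), p(b)), p(c))   [R6 at 2.1]
5. k(pair(p(c), p(b)), p(c))  →  b   [R8 at ε]

b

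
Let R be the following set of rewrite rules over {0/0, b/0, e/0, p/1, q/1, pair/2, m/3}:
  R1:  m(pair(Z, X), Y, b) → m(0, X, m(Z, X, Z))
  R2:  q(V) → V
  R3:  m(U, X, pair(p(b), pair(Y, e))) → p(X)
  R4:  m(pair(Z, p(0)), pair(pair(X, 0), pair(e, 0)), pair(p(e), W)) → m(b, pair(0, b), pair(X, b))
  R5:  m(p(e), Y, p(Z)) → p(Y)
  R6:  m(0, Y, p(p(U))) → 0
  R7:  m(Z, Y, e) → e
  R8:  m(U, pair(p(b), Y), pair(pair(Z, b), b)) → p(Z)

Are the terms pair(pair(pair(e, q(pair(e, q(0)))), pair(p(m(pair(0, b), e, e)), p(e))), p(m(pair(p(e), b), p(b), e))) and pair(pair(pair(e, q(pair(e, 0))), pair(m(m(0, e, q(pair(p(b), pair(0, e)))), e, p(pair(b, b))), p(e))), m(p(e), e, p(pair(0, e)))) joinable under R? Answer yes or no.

yes — NF(t₁) = pair(pair(pair(e, pair(e, 0)), pair(p(e), p(e))), p(e)), NF(t₂) = pair(pair(pair(e, pair(e, 0)), pair(p(e), p(e))), p(e))

Reduce t₁ = pair(pair(pair(e, q(pair(e, q(0)))), pair(p(m(pair(0, b), e, e)), p(e))), p(m(pair(p(e), b), p(b), e))):
1. pair(pair(pair(e, q(pair(e, q(0)))), pair(p(m(pair(0, b), e, e)), p(e))), p(m(pair(p(e), b), p(b), e)))  →  pair(pair(pair(e, pair(e, q(0))), pair(p(m(pair(0, b), e, e)), p(e))), p(m(pair(p(e), b), p(b), e)))   [R2 at 1.1.2]
2. pair(pair(pair(e, pair(e, q(0))), pair(p(m(pair(0, b), e, e)), p(e))), p(m(pair(p(e), b), p(b), e)))  →  pair(pair(pair(e, pair(e, 0)), pair(p(m(pair(0, b), e, e)), p(e))), p(m(pair(p(e), b), p(b), e)))   [R2 at 1.1.2.2]
3. pair(pair(pair(e, pair(e, 0)), pair(p(m(pair(0, b), e, e)), p(e))), p(m(pair(p(e), b), p(b), e)))  →  pair(pair(pair(e, pair(e, 0)), pair(p(e), p(e))), p(m(pair(p(e), b), p(b), e)))   [R7 at 1.2.1.1]
4. pair(pair(pair(e, pair(e, 0)), pair(p(e), p(e))), p(m(pair(p(e), b), p(b), e)))  →  pair(pair(pair(e, pair(e, 0)), pair(p(e), p(e))), p(e))   [R7 at 2.1]

Reduce t₂ = pair(pair(pair(e, q(pair(e, 0))), pair(m(m(0, e, q(pair(p(b), pair(0, e)))), e, p(pair(b, b))), p(e))), m(p(e), e, p(pair(0, e)))):
1. pair(pair(pair(e, q(pair(e, 0))), pair(m(m(0, e, q(pair(p(b), pair(0, e)))), e, p(pair(b, b))), p(e))), m(p(e), e, p(pair(0, e))))  →  pair(pair(pair(e, pair(e, 0)), pair(m(m(0, e, q(pair(p(b), pair(0, e)))), e, p(pair(b, b))), p(e))), m(p(e), e, p(pair(0, e))))   [R2 at 1.1.2]
2. pair(pair(pair(e, pair(e, 0)), pair(m(m(0, e, q(pair(p(b), pair(0, e)))), e, p(pair(b, b))), p(e))), m(p(e), e, p(pair(0, e))))  →  pair(pair(pair(e, pair(e, 0)), pair(m(m(0, e, pair(p(b), pair(0, e))), e, p(pair(b, b))), p(e))), m(p(e), e, p(pair(0, e))))   [R2 at 1.2.1.1.3]
3. pair(pair(pair(e, pair(e, 0)), pair(m(m(0, e, pair(p(b), pair(0, e))), e, p(pair(b, b))), p(e))), m(p(e), e, p(pair(0, e))))  →  pair(pair(pair(e, pair(e, 0)), pair(m(p(e), e, p(pair(b, b))), p(e))), m(p(e), e, p(pair(0, e))))   [R3 at 1.2.1.1]
4. pair(pair(pair(e, pair(e, 0)), pair(m(p(e), e, p(pair(b, b))), p(e))), m(p(e), e, p(pair(0, e))))  →  pair(pair(pair(e, pair(e, 0)), pair(p(e), p(e))), m(p(e), e, p(pair(0, e))))   [R5 at 1.2.1]
5. pair(pair(pair(e, pair(e, 0)), pair(p(e), p(e))), m(p(e), e, p(pair(0, e))))  →  pair(pair(pair(e, pair(e, 0)), pair(p(e), p(e))), p(e))   [R5 at 2]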